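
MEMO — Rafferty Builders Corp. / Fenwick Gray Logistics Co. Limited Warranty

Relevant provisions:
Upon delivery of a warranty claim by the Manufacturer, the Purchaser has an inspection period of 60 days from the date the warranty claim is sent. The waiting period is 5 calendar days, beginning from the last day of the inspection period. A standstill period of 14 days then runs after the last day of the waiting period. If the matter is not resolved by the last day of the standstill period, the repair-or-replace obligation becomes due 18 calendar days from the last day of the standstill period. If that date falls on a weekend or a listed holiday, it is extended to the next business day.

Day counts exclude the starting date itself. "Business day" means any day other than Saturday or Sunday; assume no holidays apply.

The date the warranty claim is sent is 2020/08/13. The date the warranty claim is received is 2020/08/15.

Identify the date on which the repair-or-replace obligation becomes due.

2020/11/18

Adding 60 calendar days to 2020/08/13 gives 2020/10/12, which is the last day of the inspection period.
The last day of the waiting period: 5 calendar days after 2020/10/12 is 2020/10/17.
Adding 14 calendar days to 2020/10/17 gives 2020/10/31, which is the last day of the standstill period.
Adding 18 calendar days to 2020/10/31 gives 2020/11/18, which is the date on which the repair-or-replace obligation becomes due. 2020/11/18 is a Wednesday, so no roll-forward applies.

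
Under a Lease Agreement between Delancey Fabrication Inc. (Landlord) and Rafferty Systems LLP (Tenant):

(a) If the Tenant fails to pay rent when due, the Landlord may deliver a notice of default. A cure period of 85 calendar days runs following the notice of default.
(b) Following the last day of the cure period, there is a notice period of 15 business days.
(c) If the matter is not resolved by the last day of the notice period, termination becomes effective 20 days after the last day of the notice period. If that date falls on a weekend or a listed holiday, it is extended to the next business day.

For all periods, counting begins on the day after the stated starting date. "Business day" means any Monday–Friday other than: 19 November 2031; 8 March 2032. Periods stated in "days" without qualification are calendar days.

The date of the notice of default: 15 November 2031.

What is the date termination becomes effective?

18 March 2032

The last day of the cure period: 85 calendar days after 15 November 2031 is 8 February 2032.
From Sunday, 8 February 2032, 15 business days (Feb 9, Feb 10, Feb 11, Feb 12, …, Feb 25, Feb 26, Feb 27, skipping weekends) brings us to Friday, 27 February 2032, which is the last day of the notice period.
Adding 20 calendar days to 27 February 2032 gives 18 March 2032, which is the date termination becomes effective. 18 March 2032 is a Thursday and is not a listed holiday, so no roll-forward applies.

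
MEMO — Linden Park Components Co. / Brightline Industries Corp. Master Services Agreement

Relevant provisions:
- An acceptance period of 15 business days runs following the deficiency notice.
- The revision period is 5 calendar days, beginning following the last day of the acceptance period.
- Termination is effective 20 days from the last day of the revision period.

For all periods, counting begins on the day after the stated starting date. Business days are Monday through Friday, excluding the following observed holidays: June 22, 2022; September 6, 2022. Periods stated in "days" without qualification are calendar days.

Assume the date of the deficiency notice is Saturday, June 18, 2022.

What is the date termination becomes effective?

August 5, 2022

From Saturday, June 18, 2022, 15 business days (Jun 20, Jun 21, Jun 23, Jun 24, …, Jul 7, Jul 8, Jul 11, skipping weekends and the listed holiday on Jun 22) brings us to Monday, July 11, 2022, which is the last day of the acceptance period.
Adding 5 calendar days to July 11, 2022 gives July 16, 2022, which is the last day of the revision period.
The date termination becomes effective: July 16, 2022 + 20 days = August 5, 2022.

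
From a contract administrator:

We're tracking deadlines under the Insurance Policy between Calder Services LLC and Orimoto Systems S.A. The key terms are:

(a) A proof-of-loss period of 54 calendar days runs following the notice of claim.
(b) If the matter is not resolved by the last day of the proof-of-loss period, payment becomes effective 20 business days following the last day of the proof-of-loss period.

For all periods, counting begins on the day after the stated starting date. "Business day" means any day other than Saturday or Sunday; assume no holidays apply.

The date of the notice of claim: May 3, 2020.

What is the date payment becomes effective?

The last day of the proof-of-loss period: May 3, 2020 + 54 days = June 26, 2020.
From Friday, June 26, 2020, 20 business days (Jun 29, Jun 30, Jul 1, Jul 2, …, Jul 22, Jul 23, Jul 24, skipping weekends) brings us to Friday, July 24, 2020, which is the date payment becomes effective.

July 24, 2020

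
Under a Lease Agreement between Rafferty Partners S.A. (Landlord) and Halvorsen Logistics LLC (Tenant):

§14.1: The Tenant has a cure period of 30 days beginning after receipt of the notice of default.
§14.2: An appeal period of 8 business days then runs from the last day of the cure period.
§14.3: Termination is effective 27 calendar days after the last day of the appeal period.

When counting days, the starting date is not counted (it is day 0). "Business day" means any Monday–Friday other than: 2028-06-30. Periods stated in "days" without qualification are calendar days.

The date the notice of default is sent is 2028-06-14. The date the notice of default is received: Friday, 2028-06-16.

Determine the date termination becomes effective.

The last day of the cure period: 30 calendar days after 2028-06-16 is 2028-07-16.
The last day of the appeal period: 8 business days after Sunday, 2028-07-16, skipping weekends — Jul 17, Jul 18, Jul 19, Jul 20, Jul 21, Jul 24, Jul 25, Jul 26 — lands on Wednesday, 2028-07-26.
The date termination becomes effective: 27 calendar days after 2028-07-26 is 2028-08-22.

2028-08-22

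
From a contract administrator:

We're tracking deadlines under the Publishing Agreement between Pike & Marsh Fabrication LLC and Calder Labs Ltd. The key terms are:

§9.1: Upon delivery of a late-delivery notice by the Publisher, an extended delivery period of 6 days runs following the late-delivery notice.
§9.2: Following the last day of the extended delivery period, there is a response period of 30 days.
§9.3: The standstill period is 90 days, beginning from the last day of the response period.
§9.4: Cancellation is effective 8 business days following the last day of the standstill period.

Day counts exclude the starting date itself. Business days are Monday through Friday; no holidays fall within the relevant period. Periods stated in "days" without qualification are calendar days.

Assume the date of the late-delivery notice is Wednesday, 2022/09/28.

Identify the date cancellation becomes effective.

2023/02/13

The last day of the extended delivery period: 6 calendar days after 2022/09/28 is 2022/10/04.
The last day of the response period: 30 calendar days after 2022/10/04 is 2022/11/03.
The last day of the standstill period: 2022/11/03 + 90 days = 2023/02/01.
The date cancellation becomes effective: 8 business days after Wednesday, 2023/02/01, skipping weekends — Feb 2, Feb 3, Feb 6, Feb 7, Feb 8, Feb 9, Feb 10, Feb 13 — lands on Monday, 2023/02/13.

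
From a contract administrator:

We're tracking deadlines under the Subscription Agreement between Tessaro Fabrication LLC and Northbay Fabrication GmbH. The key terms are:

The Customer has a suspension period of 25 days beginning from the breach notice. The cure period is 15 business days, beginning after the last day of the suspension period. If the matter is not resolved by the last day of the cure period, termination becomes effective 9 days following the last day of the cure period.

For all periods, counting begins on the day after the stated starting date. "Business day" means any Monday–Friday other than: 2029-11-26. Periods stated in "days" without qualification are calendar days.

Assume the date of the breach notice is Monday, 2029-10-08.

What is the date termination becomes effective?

The last day of the suspension period: 2029-10-08 + 25 days = 2029-11-02.
The last day of the cure period: counting 15 business days from Friday, 2029-11-02 (Nov 5, Nov 6, Nov 7, Nov 8, …, Nov 21, Nov 22, Nov 23, skipping weekends) reaches Friday, 2029-11-23.
The date termination becomes effective: 9 calendar days after 2029-11-23 is 2029-12-02.

2029-12-02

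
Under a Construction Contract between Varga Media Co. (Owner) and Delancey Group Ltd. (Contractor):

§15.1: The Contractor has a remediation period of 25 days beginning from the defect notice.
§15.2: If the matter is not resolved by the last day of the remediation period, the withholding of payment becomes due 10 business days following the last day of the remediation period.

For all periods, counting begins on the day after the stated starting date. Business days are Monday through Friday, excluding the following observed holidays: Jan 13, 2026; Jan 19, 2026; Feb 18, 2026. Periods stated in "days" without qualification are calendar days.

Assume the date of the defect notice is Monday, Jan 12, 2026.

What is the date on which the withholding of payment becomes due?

The last day of the remediation period: 25 calendar days after Jan 12, 2026 is Feb 6, 2026.
The date on which the withholding of payment becomes due: 10 business days after Friday, Feb 6, 2026, skipping weekends and the listed holiday on Feb 18 — Feb 9, Feb 10, Feb 11, Feb 12, Feb 13, Feb 16, Feb 17, Feb 19, Feb 20, Feb 23 — lands on Monday, Feb 23, 2026.

Feb 23, 2026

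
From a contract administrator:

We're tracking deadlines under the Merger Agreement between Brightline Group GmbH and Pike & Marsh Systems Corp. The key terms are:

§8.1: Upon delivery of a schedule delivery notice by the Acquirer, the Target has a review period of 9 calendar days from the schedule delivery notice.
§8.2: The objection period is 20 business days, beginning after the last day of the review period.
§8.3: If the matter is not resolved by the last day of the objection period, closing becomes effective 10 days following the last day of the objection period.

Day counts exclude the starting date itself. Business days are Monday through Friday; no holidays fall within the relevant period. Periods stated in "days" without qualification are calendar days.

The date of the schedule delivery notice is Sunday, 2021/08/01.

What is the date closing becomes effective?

Adding 9 calendar days to 2021/08/01 gives 2021/08/10, which is the last day of the review period.
From Tuesday, 2021/08/10, 20 business days (Aug 11, Aug 12, Aug 13, Aug 16, …, Sep 3, Sep 6, Sep 7, skipping weekends) brings us to Tuesday, 2021/09/07, which is the last day of the objection period.
The date closing becomes effective: 2021/09/07 + 10 days = 2021/09/17.

2021/09/17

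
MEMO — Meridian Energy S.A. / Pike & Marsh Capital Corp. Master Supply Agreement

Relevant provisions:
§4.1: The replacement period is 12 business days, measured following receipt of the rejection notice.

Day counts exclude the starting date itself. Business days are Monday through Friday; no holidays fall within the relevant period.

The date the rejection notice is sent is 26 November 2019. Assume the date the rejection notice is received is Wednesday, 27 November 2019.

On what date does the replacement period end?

The last day of the replacement period: counting 12 business days from Wednesday, 27 November 2019 (Nov 28, Nov 29, Dec 2, Dec 3, …, Dec 11, Dec 12, Dec 13, skipping weekends) reaches Friday, 13 December 2019.

13 December 2019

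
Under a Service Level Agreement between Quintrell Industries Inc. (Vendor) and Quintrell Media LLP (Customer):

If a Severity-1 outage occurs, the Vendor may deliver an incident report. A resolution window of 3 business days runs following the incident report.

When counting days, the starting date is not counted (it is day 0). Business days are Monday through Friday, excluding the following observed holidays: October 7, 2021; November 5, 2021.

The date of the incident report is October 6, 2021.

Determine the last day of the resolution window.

From Wednesday, October 6, 2021, 3 business days (Oct 8, Oct 11, Oct 12, skipping weekends and the listed holiday on Oct 7) brings us to Tuesday, October 12, 2021, which is the last day of the resolution window.

October 12, 2021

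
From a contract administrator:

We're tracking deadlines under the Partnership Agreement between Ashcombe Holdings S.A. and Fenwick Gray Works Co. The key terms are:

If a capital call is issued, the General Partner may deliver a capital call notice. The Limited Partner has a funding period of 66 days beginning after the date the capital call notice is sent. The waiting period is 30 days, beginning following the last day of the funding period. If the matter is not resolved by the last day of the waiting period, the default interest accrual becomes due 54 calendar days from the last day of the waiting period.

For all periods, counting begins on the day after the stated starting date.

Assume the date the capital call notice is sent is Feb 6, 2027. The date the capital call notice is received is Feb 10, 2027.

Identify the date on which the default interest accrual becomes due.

Jul 6, 2027

The last day of the funding period: Feb 6, 2027 + 66 days = Apr 13, 2027.
The last day of the waiting period: Apr 13, 2027 + 30 days = May 13, 2027.
The date on which the default interest accrual becomes due: 54 calendar days after May 13, 2027 is Jul 6, 2027.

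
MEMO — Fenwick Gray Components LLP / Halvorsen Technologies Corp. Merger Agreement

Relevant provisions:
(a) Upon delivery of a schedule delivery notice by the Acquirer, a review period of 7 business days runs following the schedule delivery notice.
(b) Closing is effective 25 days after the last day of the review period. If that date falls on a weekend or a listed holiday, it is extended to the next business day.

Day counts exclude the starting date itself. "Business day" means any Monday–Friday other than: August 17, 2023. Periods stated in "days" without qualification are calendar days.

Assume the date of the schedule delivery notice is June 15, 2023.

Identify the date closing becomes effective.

July 21, 2023

From Thursday, June 15, 2023, 7 business days (Jun 16, Jun 19, Jun 20, Jun 21, Jun 22, Jun 23, Jun 26, skipping weekends) brings us to Monday, June 26, 2023, which is the last day of the review period.
Adding 25 calendar days to June 26, 2023 gives July 21, 2023, which is the date closing becomes effective. July 21, 2023 is a Friday and is not a listed holiday, so no roll-forward applies.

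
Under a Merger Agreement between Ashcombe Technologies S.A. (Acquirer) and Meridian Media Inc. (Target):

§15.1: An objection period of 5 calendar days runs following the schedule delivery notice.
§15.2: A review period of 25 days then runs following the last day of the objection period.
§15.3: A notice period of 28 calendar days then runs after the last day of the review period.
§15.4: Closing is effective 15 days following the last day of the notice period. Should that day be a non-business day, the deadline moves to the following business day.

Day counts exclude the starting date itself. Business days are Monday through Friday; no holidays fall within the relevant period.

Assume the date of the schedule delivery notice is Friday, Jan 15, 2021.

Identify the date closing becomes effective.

Adding 5 calendar days to Jan 15, 2021 gives Jan 20, 2021, which is the last day of the objection period.
The last day of the review period: Jan 20, 2021 + 25 days = Feb 14, 2021.
The last day of the notice period: Feb 14, 2021 + 28 days = Mar 14, 2021.
Adding 15 calendar days to Mar 14, 2021 gives Mar 29, 2021, which is the date closing becomes effective. Mar 29, 2021 is a Monday, so no roll-forward applies.

Mar 29, 2021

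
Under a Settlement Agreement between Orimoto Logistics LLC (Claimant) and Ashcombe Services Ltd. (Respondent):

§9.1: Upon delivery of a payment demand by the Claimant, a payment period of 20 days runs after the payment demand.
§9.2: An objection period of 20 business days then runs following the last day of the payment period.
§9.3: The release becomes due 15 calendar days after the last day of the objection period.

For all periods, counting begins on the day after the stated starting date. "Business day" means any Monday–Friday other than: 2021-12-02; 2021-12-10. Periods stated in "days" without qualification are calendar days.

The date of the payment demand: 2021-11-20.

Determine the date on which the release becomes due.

2022-01-22

The last day of the payment period: 2021-11-20 + 20 days = 2021-12-10.
From Friday, 2021-12-10, 20 business days (Dec 13, Dec 14, Dec 15, Dec 16, …, Jan 5, Jan 6, Jan 7, skipping weekends) brings us to Friday, 2022-01-07, which is the last day of the objection period.
The date on which the release becomes due: 2022-01-07 + 15 days = 2022-01-22.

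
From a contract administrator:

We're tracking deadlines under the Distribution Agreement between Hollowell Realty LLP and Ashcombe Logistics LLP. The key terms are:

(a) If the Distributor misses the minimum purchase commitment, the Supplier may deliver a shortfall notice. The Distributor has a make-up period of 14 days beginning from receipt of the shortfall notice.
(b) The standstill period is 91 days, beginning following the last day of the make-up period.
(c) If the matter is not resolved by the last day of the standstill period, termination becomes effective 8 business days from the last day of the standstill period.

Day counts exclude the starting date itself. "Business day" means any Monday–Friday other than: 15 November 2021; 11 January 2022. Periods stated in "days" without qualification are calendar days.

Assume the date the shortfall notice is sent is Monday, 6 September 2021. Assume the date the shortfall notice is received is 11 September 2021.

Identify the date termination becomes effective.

5 January 2022

The last day of the make-up period: 14 calendar days after 11 September 2021 is 25 September 2021.
The last day of the standstill period: 25 September 2021 + 91 days = 25 December 2021.
The date termination becomes effective: counting 8 business days from Saturday, 25 December 2021 (Dec 27, Dec 28, Dec 29, Dec 30, Dec 31, Jan 3, Jan 4, Jan 5, skipping weekends) reaches Wednesday, 5 January 2022.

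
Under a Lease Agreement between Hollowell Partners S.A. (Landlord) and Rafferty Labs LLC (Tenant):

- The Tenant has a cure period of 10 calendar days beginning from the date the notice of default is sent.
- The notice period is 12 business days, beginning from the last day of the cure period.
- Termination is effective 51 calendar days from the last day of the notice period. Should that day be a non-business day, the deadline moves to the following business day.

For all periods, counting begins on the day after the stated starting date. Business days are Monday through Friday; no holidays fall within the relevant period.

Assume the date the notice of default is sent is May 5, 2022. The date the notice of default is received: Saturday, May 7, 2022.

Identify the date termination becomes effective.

The last day of the cure period: 10 calendar days after May 5, 2022 is May 15, 2022.
The last day of the notice period: 12 business days after Sunday, May 15, 2022, skipping weekends — May 16, May 17, May 18, May 19, …, May 27, May 30, May 31 — lands on Tuesday, May 31, 2022.
The date termination becomes effective: 51 calendar days after May 31, 2022 is July 21, 2022. July 21, 2022 is a Thursday, so no roll-forward applies.

July 21, 2022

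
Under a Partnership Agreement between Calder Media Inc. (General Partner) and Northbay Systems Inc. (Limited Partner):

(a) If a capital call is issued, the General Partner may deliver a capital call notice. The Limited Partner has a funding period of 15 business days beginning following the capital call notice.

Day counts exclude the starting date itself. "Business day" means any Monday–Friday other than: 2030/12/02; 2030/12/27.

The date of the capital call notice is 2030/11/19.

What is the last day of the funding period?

From Tuesday, 2030/11/19, 15 business days (Nov 20, Nov 21, Nov 22, Nov 25, …, Dec 9, Dec 10, Dec 11, skipping weekends and the listed holiday on Dec 2) brings us to Wednesday, 2030/12/11, which is the last day of the funding period.

2030/12/11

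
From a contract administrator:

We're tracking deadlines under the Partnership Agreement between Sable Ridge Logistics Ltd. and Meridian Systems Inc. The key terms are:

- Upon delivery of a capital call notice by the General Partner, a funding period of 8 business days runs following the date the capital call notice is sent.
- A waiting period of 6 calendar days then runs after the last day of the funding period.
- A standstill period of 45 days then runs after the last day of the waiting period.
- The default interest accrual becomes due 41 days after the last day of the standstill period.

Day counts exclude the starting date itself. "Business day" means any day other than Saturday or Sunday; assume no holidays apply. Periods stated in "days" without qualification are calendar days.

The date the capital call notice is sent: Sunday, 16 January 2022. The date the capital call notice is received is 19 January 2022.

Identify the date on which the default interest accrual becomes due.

28 April 2022

From Sunday, 16 January 2022, 8 business days (Jan 17, Jan 18, Jan 19, Jan 20, Jan 21, Jan 24, Jan 25, Jan 26, skipping weekends) brings us to Wednesday, 26 January 2022, which is the last day of the funding period.
Adding 6 calendar days to 26 January 2022 gives 1 February 2022, which is the last day of the waiting period.
The last day of the standstill period: 45 calendar days after 1 February 2022 is 18 March 2022.
The date on which the default interest accrual becomes due: 41 calendar days after 18 March 2022 is 28 April 2022.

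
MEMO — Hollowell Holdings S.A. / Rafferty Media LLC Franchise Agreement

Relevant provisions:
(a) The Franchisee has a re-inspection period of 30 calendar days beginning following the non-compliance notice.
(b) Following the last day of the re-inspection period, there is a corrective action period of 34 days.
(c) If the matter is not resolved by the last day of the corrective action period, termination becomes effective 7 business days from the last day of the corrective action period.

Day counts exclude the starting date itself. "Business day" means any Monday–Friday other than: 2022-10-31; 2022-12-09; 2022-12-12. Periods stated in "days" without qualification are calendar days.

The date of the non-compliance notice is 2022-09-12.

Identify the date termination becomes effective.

2022-11-24

The last day of the re-inspection period: 30 calendar days after 2022-09-12 is 2022-10-12.
Adding 34 calendar days to 2022-10-12 gives 2022-11-15, which is the last day of the corrective action period.
From Tuesday, 2022-11-15, 7 business days (Nov 16, Nov 17, Nov 18, Nov 21, Nov 22, Nov 23, Nov 24, skipping weekends) brings us to Thursday, 2022-11-24, which is the date termination becomes effective.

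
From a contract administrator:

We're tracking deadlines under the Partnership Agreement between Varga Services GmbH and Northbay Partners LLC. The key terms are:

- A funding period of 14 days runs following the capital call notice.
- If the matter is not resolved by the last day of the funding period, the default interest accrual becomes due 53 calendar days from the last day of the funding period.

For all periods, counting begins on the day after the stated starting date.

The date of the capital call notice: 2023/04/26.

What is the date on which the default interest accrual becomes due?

2023/07/02

The last day of the funding period: 14 calendar days after 2023/04/26 is 2023/05/10.
The date on which the default interest accrual becomes due: 53 calendar days after 2023/05/10 is 2023/07/02.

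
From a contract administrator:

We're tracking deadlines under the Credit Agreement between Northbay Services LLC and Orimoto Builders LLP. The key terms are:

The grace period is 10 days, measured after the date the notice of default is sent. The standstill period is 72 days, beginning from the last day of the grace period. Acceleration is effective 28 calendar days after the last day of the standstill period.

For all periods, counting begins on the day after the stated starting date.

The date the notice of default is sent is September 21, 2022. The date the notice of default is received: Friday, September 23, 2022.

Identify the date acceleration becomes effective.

January 9, 2023

The last day of the grace period: 10 calendar days after September 21, 2022 is October 1, 2022.
The last day of the standstill period: 72 calendar days after October 1, 2022 is December 12, 2022.
The date acceleration becomes effective: 28 calendar days after December 12, 2022 is January 9, 2023.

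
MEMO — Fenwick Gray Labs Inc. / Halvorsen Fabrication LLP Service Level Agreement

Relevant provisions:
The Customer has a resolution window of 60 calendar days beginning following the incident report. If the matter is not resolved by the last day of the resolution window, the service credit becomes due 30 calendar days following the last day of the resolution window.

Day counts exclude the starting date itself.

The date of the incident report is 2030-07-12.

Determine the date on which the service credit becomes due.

Adding 60 calendar days to 2030-07-12 gives 2030-09-10, which is the last day of the resolution window.
The date on which the service credit becomes due: 30 calendar days after 2030-09-10 is 2030-10-10.

2030-10-10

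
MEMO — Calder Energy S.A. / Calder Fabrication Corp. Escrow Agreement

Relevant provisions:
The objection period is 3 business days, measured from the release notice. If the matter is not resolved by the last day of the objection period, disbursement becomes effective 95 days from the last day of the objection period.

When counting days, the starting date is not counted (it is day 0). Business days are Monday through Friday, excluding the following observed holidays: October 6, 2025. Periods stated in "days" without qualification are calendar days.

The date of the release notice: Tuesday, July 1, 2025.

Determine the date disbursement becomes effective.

The last day of the objection period: 3 business days after Tuesday, July 1, 2025, skipping weekends — Jul 2, Jul 3, Jul 4 — lands on Friday, July 4, 2025.
The date disbursement becomes effective: 95 calendar days after July 4, 2025 is October 7, 2025.

October 7, 2025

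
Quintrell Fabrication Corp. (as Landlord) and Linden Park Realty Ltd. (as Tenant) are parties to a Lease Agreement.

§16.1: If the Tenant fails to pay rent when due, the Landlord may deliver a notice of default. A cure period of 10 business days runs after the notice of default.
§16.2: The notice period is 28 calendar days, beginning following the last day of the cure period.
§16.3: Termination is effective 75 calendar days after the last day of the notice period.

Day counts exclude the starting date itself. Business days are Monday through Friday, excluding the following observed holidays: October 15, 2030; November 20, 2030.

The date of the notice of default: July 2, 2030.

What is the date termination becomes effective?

October 27, 2030

The last day of the cure period: counting 10 business days from Tuesday, July 2, 2030 (Jul 3, Jul 4, Jul 5, Jul 8, Jul 9, Jul 10, Jul 11, Jul 12, Jul 15, Jul 16, skipping weekends) reaches Tuesday, July 16, 2030.
The last day of the notice period: July 16, 2030 + 28 days = August 13, 2030.
Adding 75 calendar days to August 13, 2030 gives October 27, 2030, which is the date termination becomes effective.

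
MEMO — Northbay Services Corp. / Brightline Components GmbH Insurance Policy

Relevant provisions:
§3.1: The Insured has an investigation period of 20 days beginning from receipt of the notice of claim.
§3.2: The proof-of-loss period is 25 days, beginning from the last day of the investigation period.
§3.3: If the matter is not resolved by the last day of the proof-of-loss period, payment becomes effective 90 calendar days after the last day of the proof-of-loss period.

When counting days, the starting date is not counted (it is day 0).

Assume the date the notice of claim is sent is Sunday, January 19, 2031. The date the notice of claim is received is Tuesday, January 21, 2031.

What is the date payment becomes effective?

The last day of the investigation period: January 21, 2031 + 20 days = February 10, 2031.
The last day of the proof-of-loss period: February 10, 2031 + 25 days = March 7, 2031.
The date payment becomes effective: March 7, 2031 + 90 days = June 5, 2031.

June 5, 2031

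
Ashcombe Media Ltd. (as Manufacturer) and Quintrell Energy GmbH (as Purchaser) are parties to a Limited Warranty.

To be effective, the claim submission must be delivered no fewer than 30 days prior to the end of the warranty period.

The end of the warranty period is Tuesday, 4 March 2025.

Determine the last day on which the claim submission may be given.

2 February 2025

Counting back 30 calendar days from 4 March 2025 gives 2 February 2025.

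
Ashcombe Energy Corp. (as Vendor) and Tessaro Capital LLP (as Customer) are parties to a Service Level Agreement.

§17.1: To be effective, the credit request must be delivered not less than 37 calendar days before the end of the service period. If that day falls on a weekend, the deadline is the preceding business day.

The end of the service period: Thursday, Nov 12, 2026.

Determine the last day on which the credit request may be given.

Counting back 37 calendar days from Nov 12, 2026 gives Oct 6, 2026. That is a Tuesday, so no adjustment is needed.

Oct 6, 2026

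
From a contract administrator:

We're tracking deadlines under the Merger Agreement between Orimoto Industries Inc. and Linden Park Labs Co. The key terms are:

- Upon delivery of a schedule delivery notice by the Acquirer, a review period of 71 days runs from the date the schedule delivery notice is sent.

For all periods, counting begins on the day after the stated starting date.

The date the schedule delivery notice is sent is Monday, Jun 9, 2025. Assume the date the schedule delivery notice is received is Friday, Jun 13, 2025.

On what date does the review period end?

The last day of the review period: Jun 9, 2025 + 71 days = Aug 19, 2025.

Aug 19, 2025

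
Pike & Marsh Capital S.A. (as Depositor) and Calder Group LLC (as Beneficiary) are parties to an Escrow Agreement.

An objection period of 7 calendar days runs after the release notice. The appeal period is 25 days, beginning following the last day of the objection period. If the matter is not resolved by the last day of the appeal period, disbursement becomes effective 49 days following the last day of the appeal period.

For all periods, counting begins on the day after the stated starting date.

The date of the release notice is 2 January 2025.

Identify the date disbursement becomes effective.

24 March 2025

The last day of the objection period: 7 calendar days after 2 January 2025 is 9 January 2025.
The last day of the appeal period: 9 January 2025 + 25 days = 3 February 2025.
The date disbursement becomes effective: 49 calendar days after 3 February 2025 is 24 March 2025.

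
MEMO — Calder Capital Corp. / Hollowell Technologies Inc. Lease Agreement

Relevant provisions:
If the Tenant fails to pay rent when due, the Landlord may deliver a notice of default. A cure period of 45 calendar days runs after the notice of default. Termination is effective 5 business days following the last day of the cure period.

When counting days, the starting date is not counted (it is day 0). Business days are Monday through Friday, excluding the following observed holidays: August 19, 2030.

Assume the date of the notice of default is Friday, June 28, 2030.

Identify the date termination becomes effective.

The last day of the cure period: June 28, 2030 + 45 days = August 12, 2030.
The date termination becomes effective: counting 5 business days from Monday, August 12, 2030 (Aug 13, Aug 14, Aug 15, Aug 16, Aug 20, skipping weekends and the listed holiday on Aug 19) reaches Tuesday, August 20, 2030.

August 20, 2030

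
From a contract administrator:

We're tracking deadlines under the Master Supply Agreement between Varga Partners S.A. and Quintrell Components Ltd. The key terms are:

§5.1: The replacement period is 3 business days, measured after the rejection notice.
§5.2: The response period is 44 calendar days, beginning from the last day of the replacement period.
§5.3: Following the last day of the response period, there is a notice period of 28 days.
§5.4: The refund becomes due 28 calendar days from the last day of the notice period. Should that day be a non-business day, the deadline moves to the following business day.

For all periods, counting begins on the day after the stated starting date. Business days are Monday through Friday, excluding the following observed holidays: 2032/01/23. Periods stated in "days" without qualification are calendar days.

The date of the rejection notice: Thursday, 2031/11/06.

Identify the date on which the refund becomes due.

From Thursday, 2031/11/06, 3 business days (Nov 7, Nov 10, Nov 11, skipping weekends) brings us to Tuesday, 2031/11/11, which is the last day of the replacement period.
The last day of the response period: 44 calendar days after 2031/11/11 is 2031/12/25.
The last day of the notice period: 28 calendar days after 2031/12/25 is 2032/01/22.
Adding 28 calendar days to 2032/01/22 gives 2032/02/19, which is the date on which the refund becomes due. 2032/02/19 is a Thursday and is not a listed holiday, so no roll-forward applies.

2032/02/19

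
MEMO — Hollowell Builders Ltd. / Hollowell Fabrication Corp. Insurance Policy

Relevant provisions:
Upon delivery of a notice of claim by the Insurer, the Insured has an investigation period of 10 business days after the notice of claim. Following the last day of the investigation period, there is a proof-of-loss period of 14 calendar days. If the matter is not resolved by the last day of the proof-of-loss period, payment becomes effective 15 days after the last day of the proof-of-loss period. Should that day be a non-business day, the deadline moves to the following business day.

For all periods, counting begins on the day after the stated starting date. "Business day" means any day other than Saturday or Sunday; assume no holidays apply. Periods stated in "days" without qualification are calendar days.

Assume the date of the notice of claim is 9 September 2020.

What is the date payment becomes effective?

22 October 2020

The last day of the investigation period: 10 business days after Wednesday, 9 September 2020, skipping weekends — Sep 10, Sep 11, Sep 14, Sep 15, Sep 16, Sep 17, Sep 18, Sep 21, Sep 22, Sep 23 — lands on Wednesday, 23 September 2020.
The last day of the proof-of-loss period: 23 September 2020 + 14 days = 7 October 2020.
The date payment becomes effective: 15 calendar days after 7 October 2020 is 22 October 2020. 22 October 2020 is a Thursday, so no roll-forward applies.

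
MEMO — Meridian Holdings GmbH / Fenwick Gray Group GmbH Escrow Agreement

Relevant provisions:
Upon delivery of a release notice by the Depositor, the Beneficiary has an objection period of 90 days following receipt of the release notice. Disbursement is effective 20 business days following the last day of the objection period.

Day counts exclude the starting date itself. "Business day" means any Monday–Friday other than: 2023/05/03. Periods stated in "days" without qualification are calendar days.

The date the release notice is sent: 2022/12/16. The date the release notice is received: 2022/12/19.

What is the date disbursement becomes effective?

Adding 90 calendar days to 2022/12/19 gives 2023/03/19, which is the last day of the objection period.
The date disbursement becomes effective: 20 business days after Sunday, 2023/03/19, skipping weekends — Mar 20, Mar 21, Mar 22, Mar 23, …, Apr 12, Apr 13, Apr 14 — lands on Friday, 2023/04/14.

2023/04/14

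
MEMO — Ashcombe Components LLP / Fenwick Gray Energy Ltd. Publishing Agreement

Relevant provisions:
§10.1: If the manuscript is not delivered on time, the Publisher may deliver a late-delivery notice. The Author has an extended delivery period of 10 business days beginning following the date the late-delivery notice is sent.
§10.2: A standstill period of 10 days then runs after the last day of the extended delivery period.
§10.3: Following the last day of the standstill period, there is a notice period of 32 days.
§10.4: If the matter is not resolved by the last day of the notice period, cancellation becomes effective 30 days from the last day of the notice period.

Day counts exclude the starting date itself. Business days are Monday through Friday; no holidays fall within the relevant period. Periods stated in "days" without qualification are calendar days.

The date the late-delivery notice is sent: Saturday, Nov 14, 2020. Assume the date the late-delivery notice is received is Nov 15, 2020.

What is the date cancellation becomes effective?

The last day of the extended delivery period: counting 10 business days from Saturday, Nov 14, 2020 (Nov 16, Nov 17, Nov 18, Nov 19, Nov 20, Nov 23, Nov 24, Nov 25, Nov 26, Nov 27, skipping weekends) reaches Friday, Nov 27, 2020.
The last day of the standstill period: 10 calendar days after Nov 27, 2020 is Dec 7, 2020.
The last day of the notice period: 32 calendar days after Dec 7, 2020 is Jan 8, 2021.
The date cancellation becomes effective: 30 calendar days after Jan 8, 2021 is Feb 7, 2021.

Feb 7, 2021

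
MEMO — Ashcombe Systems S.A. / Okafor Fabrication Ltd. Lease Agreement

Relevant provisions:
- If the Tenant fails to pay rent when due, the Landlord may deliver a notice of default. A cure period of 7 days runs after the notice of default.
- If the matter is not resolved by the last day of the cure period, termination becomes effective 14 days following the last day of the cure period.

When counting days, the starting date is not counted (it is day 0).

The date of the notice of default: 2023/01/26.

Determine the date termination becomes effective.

The last day of the cure period: 7 calendar days after 2023/01/26 is 2023/02/02.
The date termination becomes effective: 2023/02/02 + 14 days = 2023/02/16.

2023/02/16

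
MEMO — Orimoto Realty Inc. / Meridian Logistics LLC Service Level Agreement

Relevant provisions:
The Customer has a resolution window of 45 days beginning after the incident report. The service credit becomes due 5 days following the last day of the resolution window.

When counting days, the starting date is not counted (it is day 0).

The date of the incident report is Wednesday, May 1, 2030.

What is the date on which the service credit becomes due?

Adding 45 calendar days to May 1, 2030 gives Jun 15, 2030, which is the last day of the resolution window.
Adding 5 calendar days to Jun 15, 2030 gives Jun 20, 2030, which is the date on which the service credit becomes due.

Jun 20, 2030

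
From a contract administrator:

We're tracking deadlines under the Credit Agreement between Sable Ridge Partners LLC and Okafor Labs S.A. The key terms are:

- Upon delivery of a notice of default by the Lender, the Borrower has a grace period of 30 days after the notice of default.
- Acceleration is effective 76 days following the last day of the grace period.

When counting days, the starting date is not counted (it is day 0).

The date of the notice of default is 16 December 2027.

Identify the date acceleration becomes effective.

The last day of the grace period: 16 December 2027 + 30 days = 15 January 2028.
The date acceleration becomes effective: 15 January 2028 + 76 days = 31 March 2028.

31 March 2028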